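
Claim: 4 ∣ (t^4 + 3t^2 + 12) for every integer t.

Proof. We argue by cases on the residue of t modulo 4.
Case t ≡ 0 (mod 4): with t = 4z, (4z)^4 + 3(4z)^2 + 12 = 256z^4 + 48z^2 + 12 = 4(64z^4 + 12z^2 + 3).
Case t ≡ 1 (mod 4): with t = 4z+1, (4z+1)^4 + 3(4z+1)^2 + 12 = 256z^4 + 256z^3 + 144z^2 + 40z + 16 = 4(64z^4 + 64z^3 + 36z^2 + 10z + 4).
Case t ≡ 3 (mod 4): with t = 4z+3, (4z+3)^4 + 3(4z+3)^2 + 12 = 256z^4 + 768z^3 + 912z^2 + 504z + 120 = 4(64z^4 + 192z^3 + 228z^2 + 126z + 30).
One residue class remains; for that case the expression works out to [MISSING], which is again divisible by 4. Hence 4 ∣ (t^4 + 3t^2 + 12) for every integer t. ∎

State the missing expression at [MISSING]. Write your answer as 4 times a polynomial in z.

The residues treated are {0, 1, 3}, so the missing case is t ≡ 2 (mod 4); write t = 4z+2.
Then (4z+2)^4 + 3(4z+2)^2 + 12 = 256z^4 + 512z^3 + 432z^2 + 176z + 40 = 4(64z^4 + 128z^3 + 108z^2 + 44z + 10).

4(64z^4 + 128z^3 + 108z^2 + 44z + 10)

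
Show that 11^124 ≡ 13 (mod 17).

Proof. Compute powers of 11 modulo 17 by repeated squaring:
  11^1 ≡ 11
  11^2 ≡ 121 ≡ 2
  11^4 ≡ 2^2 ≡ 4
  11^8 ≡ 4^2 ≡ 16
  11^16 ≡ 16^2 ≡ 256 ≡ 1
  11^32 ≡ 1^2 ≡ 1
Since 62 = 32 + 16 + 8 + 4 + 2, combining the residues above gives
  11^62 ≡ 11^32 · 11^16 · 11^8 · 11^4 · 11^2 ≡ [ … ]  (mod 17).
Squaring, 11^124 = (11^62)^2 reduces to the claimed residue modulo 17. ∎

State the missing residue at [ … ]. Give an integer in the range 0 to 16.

9

11^32 · 11^16 · 11^8 · 11^4 · 11^2 ≡ 1 · 1 · 16 · 4 · 2 = 128.
128 mod 17 = 9, so 11^62 ≡ 9 (mod 17).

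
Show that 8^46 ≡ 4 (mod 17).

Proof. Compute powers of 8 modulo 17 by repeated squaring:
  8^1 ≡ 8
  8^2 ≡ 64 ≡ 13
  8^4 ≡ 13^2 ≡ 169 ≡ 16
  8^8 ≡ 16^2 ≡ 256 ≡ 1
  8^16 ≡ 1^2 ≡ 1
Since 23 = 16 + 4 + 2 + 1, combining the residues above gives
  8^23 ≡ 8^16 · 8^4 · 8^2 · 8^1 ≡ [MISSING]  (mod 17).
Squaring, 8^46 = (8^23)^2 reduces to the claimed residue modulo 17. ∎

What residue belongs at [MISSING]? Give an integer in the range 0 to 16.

Multiply the listed residues: 1 · 16 · 13 · 8 = 16 → 208 → 1664.
Reducing modulo 17: 1664 = 97·17 + 15, so 8^23 ≡ 15.

15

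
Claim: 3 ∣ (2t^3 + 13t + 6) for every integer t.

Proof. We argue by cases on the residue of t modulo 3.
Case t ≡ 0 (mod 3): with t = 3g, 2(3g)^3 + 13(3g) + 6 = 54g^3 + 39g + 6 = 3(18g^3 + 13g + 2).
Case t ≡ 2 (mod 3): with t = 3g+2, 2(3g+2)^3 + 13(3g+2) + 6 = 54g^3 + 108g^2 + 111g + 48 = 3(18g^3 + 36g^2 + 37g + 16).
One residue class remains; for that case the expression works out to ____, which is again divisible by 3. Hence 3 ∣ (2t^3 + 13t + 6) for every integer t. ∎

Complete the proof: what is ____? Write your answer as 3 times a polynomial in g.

Only t ≡ 1 (mod 3) is unaccounted for. Put t = 3g+1:
2(3g+1)^3 + 13(3g+1) + 6 expands to 54g^3 + 54g^2 + 57g + 21,
and factoring out 3 leaves 3(18g^3 + 18g^2 + 19g + 7).

3(18g^3 + 18g^2 + 19g + 7)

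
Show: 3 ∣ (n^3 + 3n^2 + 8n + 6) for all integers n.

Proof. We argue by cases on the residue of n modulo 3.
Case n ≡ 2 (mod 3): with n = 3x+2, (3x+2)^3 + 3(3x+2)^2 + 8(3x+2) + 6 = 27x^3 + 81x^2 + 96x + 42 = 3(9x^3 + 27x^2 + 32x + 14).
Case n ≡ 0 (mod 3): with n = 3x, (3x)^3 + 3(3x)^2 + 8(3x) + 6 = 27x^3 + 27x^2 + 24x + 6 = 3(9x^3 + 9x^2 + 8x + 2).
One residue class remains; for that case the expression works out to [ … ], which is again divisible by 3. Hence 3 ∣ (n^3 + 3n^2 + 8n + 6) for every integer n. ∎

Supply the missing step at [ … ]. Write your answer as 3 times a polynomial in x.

The residues treated are {2, 0}, so the missing case is n ≡ 1 (mod 3); write n = 3x+1.
Then (3x+1)^3 + 3(3x+1)^2 + 8(3x+1) + 6 = 27x^3 + 54x^2 + 51x + 18 = 3(9x^3 + 18x^2 + 17x + 6).

3(9x^3 + 18x^2 + 17x + 6)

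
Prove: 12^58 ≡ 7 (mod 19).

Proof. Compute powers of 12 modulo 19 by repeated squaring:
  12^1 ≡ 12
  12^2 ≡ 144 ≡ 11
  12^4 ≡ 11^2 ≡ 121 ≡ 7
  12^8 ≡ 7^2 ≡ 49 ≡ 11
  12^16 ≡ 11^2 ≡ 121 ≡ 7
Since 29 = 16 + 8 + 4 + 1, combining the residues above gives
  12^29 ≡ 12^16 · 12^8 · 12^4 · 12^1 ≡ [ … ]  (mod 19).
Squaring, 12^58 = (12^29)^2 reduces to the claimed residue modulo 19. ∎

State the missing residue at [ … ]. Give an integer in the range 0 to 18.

8

Multiply the listed residues: 7 · 11 · 7 · 12 = 77 → 539 → 6468.
Reducing modulo 19: 6468 = 340·19 + 8, so 12^29 ≡ 8.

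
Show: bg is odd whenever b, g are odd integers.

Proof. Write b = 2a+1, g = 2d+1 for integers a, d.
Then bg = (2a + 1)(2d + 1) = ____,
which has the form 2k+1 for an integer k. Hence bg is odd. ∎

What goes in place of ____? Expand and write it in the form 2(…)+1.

(2a + 1)(2d + 1) = 4ad + 2a + 2d + 1
= 2(2ad + a + d) + 1.
Since 2ad + a + d is an integer, the product is of the form 2k+1 for an integer k.

2(2ad + a + d) + 1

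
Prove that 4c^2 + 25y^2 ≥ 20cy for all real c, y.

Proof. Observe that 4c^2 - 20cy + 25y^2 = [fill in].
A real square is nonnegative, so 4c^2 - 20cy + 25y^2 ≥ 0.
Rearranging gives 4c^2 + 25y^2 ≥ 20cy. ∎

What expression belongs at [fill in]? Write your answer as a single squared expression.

(2c - 5y)^2

The leading and trailing coefficients are 2^2 and 5^2, and 20 = 2·2·5, so the trinomial is (2c - 5y)^2.
Hence 4c^2 - 20cy + 25y^2 ≥ 0.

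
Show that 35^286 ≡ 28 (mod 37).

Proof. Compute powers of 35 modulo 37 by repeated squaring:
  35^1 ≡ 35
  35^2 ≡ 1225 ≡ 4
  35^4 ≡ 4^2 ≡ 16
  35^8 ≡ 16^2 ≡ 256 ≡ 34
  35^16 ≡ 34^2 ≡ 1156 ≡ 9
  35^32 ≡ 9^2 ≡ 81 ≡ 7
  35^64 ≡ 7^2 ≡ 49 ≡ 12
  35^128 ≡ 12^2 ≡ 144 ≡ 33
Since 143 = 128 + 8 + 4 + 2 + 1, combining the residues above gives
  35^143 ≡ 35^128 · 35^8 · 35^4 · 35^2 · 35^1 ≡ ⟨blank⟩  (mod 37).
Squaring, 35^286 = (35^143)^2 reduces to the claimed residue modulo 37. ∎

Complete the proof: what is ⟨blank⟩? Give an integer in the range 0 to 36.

Multiply the listed residues: 33 · 34 · 16 · 4 · 35 = 1122 → 17952 → 71808 → 2513280.
Reducing modulo 37: 2513280 = 67926·37 + 18, so 35^143 ≡ 18.

18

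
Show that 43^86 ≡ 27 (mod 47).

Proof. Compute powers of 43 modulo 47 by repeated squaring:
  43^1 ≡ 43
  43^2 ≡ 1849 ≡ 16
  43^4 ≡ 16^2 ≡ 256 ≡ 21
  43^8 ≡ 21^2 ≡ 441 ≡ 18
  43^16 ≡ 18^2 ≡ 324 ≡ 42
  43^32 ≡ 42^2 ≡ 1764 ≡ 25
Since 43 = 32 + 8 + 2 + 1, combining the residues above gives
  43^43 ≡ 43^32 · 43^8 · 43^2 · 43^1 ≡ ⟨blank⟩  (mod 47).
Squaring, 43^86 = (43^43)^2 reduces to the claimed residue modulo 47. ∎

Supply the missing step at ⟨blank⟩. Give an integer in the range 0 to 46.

11

43^32 · 43^8 · 43^2 · 43^1 ≡ 25 · 18 · 16 · 43 = 309600.
309600 mod 47 = 11, so 43^43 ≡ 11 (mod 47).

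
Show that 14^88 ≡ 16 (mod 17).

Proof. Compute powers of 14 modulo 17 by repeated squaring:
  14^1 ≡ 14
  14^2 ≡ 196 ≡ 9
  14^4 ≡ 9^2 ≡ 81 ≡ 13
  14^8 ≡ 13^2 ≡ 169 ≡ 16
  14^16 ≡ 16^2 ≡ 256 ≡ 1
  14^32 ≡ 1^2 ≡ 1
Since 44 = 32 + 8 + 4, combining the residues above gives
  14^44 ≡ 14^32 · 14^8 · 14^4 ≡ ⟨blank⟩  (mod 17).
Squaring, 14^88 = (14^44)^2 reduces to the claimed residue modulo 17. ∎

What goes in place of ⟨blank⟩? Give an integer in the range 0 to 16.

Multiply the listed residues: 1 · 16 · 13 = 16 → 208.
Reducing modulo 17: 208 = 12·17 + 4, so 14^44 ≡ 4.

4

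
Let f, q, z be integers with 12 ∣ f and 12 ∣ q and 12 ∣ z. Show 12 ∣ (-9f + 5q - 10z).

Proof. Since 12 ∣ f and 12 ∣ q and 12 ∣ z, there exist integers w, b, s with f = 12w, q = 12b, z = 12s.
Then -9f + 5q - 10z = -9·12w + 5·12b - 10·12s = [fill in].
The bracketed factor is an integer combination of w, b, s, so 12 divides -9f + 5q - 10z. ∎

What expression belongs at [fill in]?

12(5b - 10s - 9w)

Pull the common 12 out of every term: -9·12w + 5·12b - 10·12s = 12(5b - 10s - 9w).
5b - 10s - 9w is an integer, which exhibits the divisibility.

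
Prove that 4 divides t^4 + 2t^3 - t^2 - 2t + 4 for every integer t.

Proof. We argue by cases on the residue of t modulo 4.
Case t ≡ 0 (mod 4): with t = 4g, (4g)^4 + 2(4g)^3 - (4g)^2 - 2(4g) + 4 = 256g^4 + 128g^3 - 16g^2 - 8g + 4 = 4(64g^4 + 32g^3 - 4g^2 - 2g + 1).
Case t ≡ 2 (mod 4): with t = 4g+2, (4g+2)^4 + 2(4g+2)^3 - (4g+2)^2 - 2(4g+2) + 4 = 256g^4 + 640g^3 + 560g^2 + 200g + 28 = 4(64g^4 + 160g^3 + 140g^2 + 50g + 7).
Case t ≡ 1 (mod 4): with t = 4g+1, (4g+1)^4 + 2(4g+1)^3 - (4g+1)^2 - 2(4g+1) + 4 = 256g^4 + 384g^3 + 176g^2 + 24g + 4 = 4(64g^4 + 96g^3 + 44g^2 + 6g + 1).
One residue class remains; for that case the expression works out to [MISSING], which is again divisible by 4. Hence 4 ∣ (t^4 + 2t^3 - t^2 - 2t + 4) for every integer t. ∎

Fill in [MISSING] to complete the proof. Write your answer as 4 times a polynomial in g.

The residues treated are {0, 2, 1}, so the missing case is t ≡ 3 (mod 4); write t = 4g+3.
Then (4g+3)^4 + 2(4g+3)^3 - (4g+3)^2 - 2(4g+3) + 4 = 256g^4 + 896g^3 + 1136g^2 + 616g + 124 = 4(64g^4 + 224g^3 + 284g^2 + 154g + 31).

4(64g^4 + 224g^3 + 284g^2 + 154g + 31)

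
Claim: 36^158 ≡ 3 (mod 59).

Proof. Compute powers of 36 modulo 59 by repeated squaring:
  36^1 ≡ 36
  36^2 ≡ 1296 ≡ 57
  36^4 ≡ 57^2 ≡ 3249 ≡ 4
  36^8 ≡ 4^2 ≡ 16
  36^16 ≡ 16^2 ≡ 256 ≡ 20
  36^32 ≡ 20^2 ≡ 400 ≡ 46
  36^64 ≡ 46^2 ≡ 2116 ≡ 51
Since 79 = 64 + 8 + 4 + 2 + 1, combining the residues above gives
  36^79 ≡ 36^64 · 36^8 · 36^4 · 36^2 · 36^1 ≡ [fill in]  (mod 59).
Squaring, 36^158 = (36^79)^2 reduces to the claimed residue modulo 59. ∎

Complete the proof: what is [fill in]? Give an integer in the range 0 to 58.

Multiply the listed residues: 51 · 16 · 4 · 57 · 36 = 816 → 3264 → 186048 → 6697728.
Reducing modulo 59: 6697728 = 113520·59 + 48, so 36^79 ≡ 48.

48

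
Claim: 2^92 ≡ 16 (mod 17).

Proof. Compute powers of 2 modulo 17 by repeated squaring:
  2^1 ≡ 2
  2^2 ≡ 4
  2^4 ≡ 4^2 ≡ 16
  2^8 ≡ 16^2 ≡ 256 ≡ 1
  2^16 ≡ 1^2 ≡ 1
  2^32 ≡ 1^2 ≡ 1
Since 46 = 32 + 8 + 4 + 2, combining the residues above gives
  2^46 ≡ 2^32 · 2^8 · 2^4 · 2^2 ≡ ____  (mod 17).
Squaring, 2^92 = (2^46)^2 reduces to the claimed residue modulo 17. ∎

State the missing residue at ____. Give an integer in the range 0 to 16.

2^32 · 2^8 · 2^4 · 2^2 ≡ 1 · 1 · 16 · 4 = 64.
64 mod 17 = 13, so 2^46 ≡ 13 (mod 17).

13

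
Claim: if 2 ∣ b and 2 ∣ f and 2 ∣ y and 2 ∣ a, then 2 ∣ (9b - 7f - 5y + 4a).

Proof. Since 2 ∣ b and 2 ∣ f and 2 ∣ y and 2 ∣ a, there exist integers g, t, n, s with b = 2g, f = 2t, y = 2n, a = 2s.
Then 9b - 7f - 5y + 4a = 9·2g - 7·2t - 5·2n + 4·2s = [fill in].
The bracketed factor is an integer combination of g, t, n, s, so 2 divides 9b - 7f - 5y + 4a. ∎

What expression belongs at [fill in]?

2(9g - 5n + 4s - 7t)

Pull the common 2 out of every term: 9·2g - 7·2t - 5·2n + 4·2s = 2(9g - 5n + 4s - 7t).
9g - 5n + 4s - 7t is an integer, which exhibits the divisibility.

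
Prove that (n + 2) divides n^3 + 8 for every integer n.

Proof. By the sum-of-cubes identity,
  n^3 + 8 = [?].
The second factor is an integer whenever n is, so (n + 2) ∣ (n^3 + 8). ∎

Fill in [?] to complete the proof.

a^3 + b^3 = (a + b)(a^2 - ab + b^2). With a = n, b = 2:
n^3 + 8 = (n + 2)(n^2 - 2n + 4).

(n + 2)(n^2 - 2n + 4)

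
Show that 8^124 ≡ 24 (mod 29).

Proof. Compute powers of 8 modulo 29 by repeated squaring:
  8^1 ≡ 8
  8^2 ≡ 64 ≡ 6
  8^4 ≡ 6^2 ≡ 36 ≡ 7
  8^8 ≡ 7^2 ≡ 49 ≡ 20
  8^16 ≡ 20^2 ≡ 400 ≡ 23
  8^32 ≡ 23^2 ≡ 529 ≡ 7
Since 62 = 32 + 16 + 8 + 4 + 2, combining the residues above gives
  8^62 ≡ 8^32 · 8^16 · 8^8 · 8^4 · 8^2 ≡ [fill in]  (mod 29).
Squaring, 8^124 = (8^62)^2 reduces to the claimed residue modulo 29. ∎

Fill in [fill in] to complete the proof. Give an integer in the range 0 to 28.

13

Multiply the listed residues: 7 · 23 · 20 · 7 · 6 = 161 → 3220 → 22540 → 135240.
Reducing modulo 29: 135240 = 4663·29 + 13, so 8^62 ≡ 13.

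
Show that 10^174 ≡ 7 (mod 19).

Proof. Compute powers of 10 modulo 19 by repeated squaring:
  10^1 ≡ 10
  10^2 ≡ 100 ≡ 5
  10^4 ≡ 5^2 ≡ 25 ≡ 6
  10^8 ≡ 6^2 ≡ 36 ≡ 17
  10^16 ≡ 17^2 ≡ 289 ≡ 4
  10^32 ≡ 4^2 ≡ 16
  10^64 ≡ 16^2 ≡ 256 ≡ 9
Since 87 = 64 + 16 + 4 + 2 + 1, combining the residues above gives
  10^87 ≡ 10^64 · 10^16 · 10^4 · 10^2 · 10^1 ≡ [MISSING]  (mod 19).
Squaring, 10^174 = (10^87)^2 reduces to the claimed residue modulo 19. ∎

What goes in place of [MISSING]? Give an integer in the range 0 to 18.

8

10^64 · 10^16 · 10^4 · 10^2 · 10^1 ≡ 9 · 4 · 6 · 5 · 10 = 10800.
10800 mod 19 = 8, so 10^87 ≡ 8 (mod 19).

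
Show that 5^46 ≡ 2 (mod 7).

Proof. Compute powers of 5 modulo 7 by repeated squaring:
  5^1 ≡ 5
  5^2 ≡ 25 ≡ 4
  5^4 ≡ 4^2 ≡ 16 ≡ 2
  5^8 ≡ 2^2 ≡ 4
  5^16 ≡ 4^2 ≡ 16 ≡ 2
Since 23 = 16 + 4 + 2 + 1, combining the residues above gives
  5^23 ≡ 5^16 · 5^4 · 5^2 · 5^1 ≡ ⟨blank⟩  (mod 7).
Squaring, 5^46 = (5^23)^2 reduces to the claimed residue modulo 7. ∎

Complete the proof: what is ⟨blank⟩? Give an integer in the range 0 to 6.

Multiply the listed residues: 2 · 2 · 4 · 5 = 4 → 16 → 80.
Reducing modulo 7: 80 = 11·7 + 3, so 5^23 ≡ 3.

3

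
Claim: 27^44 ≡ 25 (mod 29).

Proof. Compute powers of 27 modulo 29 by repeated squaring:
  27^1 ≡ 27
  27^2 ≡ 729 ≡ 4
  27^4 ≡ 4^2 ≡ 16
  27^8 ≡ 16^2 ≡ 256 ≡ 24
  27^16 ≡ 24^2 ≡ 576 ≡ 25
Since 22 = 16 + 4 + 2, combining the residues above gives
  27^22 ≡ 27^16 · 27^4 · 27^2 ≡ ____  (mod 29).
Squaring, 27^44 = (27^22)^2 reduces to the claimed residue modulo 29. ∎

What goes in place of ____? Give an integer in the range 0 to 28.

Multiply the listed residues: 25 · 16 · 4 = 400 → 1600.
Reducing modulo 29: 1600 = 55·29 + 5, so 27^22 ≡ 5.

5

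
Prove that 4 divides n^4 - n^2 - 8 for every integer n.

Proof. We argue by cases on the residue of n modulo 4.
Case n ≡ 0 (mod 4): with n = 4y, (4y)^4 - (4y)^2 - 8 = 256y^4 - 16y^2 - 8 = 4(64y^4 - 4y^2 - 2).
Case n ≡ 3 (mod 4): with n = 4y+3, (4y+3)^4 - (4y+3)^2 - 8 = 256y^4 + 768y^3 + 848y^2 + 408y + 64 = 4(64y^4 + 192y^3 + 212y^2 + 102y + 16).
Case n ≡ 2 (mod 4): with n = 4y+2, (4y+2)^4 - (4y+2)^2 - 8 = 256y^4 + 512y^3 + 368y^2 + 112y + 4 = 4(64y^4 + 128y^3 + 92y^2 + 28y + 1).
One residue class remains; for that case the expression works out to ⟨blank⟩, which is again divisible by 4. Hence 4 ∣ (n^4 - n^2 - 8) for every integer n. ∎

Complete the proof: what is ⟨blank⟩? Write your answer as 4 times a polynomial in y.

Only n ≡ 1 (mod 4) is unaccounted for. Put n = 4y+1:
(4y+1)^4 - (4y+1)^2 - 8 expands to 256y^4 + 256y^3 + 80y^2 + 8y - 8,
and factoring out 4 leaves 4(64y^4 + 64y^3 + 20y^2 + 2y - 2).

4(64y^4 + 64y^3 + 20y^2 + 2y - 2)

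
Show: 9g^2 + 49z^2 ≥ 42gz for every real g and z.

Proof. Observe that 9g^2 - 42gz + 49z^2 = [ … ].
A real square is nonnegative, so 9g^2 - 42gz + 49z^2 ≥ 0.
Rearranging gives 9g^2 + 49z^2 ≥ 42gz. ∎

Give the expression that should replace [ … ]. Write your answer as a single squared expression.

The leading and trailing coefficients are 3^2 and 7^2, and 42 = 2·3·7, so the trinomial is (3g - 7z)^2.
Hence 9g^2 - 42gz + 49z^2 ≥ 0.

(3g - 7z)^2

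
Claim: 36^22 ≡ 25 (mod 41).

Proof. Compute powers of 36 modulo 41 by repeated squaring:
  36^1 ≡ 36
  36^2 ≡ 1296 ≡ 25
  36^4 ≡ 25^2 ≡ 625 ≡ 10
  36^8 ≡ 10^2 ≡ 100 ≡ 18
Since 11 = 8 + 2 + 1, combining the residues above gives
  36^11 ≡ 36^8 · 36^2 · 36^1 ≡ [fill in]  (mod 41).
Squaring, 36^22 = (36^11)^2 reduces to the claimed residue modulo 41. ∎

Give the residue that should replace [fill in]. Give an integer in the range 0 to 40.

Multiply the listed residues: 18 · 25 · 36 = 450 → 16200.
Reducing modulo 41: 16200 = 395·41 + 5, so 36^11 ≡ 5.

5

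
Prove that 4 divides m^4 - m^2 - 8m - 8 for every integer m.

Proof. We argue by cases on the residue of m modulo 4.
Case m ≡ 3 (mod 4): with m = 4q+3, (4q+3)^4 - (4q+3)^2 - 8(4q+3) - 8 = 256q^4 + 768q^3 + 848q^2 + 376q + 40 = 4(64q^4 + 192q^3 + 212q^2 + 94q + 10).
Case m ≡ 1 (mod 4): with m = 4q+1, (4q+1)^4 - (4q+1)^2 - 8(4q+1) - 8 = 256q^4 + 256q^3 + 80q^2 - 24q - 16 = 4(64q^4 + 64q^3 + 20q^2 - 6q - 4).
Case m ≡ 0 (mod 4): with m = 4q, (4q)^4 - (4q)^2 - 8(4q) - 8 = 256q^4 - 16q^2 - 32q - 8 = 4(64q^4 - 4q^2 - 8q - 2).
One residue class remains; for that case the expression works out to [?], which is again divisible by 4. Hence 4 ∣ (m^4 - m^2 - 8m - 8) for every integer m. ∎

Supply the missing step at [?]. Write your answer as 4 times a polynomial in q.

4(64q^4 + 128q^3 + 92q^2 + 20q - 3)

The residues treated are {3, 1, 0}, so the missing case is m ≡ 2 (mod 4); write m = 4q+2.
Then (4q+2)^4 - (4q+2)^2 - 8(4q+2) - 8 = 256q^4 + 512q^3 + 368q^2 + 80q - 12 = 4(64q^4 + 128q^3 + 92q^2 + 20q - 3).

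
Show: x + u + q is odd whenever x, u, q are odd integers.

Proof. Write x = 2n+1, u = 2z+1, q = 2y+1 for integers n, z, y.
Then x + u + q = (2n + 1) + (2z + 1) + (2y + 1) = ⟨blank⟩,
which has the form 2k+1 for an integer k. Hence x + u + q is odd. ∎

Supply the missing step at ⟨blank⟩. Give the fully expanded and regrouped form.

(2n + 1) + (2z + 1) + (2y + 1) = 2n + 2y + 2z + 3
= 2(n + y + z + 1) + 1.
Since n + y + z + 1 is an integer, the sum is of the form 2k+1 for an integer k.

2(n + y + z + 1) + 1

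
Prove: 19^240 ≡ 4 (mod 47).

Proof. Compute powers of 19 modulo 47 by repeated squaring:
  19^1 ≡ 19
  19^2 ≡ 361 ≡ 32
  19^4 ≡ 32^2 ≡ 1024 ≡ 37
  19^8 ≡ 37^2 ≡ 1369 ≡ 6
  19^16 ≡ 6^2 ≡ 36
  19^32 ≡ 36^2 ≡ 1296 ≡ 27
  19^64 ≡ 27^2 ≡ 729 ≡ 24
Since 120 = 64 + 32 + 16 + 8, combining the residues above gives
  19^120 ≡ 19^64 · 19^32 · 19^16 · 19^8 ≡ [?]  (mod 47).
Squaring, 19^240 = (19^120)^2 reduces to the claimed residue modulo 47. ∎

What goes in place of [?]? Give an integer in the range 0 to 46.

19^64 · 19^32 · 19^16 · 19^8 ≡ 24 · 27 · 36 · 6 = 139968.
139968 mod 47 = 2, so 19^120 ≡ 2 (mod 47).

2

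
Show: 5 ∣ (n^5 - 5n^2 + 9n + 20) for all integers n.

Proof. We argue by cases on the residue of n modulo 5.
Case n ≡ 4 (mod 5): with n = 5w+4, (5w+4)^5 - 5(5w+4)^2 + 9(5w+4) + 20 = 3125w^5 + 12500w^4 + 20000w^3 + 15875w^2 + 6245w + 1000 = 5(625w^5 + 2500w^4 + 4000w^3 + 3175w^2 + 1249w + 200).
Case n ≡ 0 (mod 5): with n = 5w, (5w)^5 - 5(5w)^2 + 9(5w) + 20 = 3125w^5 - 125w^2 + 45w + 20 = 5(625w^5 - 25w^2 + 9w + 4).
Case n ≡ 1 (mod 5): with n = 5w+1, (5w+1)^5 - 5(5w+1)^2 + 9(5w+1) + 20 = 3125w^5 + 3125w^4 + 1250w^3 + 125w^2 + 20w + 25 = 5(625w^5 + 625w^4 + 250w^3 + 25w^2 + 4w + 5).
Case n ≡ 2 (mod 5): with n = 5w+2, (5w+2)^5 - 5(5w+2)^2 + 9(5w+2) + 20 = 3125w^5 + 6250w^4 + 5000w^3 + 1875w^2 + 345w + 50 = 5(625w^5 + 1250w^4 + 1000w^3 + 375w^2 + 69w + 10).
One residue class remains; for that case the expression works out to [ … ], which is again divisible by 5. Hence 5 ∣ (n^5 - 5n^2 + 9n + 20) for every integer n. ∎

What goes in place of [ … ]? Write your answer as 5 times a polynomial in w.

5(625w^5 + 1875w^4 + 2250w^3 + 1325w^2 + 384w + 49)

Only n ≡ 3 (mod 5) is unaccounted for. Put n = 5w+3:
(5w+3)^5 - 5(5w+3)^2 + 9(5w+3) + 20 expands to 3125w^5 + 9375w^4 + 11250w^3 + 6625w^2 + 1920w + 245,
and factoring out 5 leaves 5(625w^5 + 1875w^4 + 2250w^3 + 1325w^2 + 384w + 49).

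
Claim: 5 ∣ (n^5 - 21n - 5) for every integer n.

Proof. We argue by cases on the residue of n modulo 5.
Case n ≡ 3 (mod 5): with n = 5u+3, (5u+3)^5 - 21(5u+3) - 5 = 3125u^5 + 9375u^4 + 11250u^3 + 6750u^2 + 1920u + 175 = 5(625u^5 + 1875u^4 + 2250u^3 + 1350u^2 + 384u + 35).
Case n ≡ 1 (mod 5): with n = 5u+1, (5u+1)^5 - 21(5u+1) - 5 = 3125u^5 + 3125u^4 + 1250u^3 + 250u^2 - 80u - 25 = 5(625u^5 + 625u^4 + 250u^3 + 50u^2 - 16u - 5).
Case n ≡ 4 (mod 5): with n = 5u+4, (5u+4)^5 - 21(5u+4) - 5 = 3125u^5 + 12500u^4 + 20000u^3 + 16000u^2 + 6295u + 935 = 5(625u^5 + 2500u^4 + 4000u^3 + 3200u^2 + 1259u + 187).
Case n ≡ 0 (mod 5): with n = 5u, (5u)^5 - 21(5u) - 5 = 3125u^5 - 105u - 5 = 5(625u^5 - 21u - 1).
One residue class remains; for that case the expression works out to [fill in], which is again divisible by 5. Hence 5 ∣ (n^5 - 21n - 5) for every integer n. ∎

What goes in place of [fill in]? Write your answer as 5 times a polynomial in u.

5(625u^5 + 1250u^4 + 1000u^3 + 400u^2 + 59u - 3)

Only n ≡ 2 (mod 5) is unaccounted for. Put n = 5u+2:
(5u+2)^5 - 21(5u+2) - 5 expands to 3125u^5 + 6250u^4 + 5000u^3 + 2000u^2 + 295u - 15,
and factoring out 5 leaves 5(625u^5 + 1250u^4 + 1000u^3 + 400u^2 + 59u - 3).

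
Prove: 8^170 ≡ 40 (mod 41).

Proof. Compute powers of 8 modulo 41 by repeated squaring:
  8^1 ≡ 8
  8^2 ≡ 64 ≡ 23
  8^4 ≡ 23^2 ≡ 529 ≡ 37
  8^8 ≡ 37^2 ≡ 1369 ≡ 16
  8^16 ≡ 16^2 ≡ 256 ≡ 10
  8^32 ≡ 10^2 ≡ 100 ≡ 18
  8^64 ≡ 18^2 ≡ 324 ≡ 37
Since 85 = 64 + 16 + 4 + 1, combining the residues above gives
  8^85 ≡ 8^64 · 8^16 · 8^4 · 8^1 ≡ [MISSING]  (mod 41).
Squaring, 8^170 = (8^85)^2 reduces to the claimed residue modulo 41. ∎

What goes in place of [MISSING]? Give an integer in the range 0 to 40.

Multiply the listed residues: 37 · 10 · 37 · 8 = 370 → 13690 → 109520.
Reducing modulo 41: 109520 = 2671·41 + 9, so 8^85 ≡ 9.

9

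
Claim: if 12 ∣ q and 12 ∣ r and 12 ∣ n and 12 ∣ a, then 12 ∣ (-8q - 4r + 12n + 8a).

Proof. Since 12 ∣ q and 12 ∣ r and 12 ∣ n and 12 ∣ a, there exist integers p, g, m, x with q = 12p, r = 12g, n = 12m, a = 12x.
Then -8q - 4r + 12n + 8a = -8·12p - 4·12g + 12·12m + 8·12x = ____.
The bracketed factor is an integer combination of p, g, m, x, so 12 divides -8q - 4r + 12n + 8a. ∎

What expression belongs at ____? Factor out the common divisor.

Each term has a factor of 12: -8·12p - 4·12g + 12·12m + 8·12x = 12·(-4g + 12m - 8p + 8x).
Since -4g + 12m - 8p + 8x is an integer, 12 ∣ (-8q - 4r + 12n + 8a).

12(-4g + 12m - 8p + 8x)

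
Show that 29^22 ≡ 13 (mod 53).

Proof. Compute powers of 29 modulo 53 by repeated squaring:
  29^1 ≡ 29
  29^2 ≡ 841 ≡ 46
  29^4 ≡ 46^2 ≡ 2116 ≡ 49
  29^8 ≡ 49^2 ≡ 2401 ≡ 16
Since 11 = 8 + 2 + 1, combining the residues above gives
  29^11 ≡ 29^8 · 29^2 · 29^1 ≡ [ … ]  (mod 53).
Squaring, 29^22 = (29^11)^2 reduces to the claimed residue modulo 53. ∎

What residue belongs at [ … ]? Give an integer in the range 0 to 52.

38

Multiply the listed residues: 16 · 46 · 29 = 736 → 21344.
Reducing modulo 53: 21344 = 402·53 + 38, so 29^11 ≡ 38.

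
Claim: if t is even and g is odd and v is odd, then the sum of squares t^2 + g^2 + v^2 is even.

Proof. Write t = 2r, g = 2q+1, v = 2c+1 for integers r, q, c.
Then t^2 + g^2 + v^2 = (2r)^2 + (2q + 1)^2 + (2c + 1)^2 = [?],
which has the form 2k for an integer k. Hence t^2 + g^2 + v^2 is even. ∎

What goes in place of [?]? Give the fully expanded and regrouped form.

2(2c^2 + 2c + 2q^2 + 2q + 2r^2 + 1)

Expanding: (2r)^2 + (2q + 1)^2 + (2c + 1)^2 = 4c^2 + 4c + 4q^2 + 4q + 4r^2 + 2.
Every term is even; pulling out the factor of 2 gives 2(2c^2 + 2c + 2q^2 + 2q + 2r^2 + 1).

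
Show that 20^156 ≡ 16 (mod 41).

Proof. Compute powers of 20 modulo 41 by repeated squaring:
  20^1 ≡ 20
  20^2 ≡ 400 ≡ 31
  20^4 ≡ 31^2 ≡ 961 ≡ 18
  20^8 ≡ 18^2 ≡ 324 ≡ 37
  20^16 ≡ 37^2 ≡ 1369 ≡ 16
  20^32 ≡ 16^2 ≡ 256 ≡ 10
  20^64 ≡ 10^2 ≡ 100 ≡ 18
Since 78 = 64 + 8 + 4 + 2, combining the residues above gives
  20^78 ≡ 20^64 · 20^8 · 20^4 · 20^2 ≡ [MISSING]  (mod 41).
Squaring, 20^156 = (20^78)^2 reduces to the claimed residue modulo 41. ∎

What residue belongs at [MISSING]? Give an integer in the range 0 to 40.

4

20^64 · 20^8 · 20^4 · 20^2 ≡ 18 · 37 · 18 · 31 = 371628.
371628 mod 41 = 4, so 20^78 ≡ 4 (mod 41).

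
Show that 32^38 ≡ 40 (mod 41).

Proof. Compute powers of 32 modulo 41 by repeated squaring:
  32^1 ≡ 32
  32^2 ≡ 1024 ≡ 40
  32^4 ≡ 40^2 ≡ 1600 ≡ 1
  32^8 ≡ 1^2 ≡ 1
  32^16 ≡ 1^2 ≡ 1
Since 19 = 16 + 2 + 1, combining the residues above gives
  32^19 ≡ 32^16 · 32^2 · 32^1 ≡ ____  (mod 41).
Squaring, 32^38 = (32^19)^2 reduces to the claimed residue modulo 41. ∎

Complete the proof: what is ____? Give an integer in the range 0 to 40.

Multiply the listed residues: 1 · 40 · 32 = 40 → 1280.
Reducing modulo 41: 1280 = 31·41 + 9, so 32^19 ≡ 9.

9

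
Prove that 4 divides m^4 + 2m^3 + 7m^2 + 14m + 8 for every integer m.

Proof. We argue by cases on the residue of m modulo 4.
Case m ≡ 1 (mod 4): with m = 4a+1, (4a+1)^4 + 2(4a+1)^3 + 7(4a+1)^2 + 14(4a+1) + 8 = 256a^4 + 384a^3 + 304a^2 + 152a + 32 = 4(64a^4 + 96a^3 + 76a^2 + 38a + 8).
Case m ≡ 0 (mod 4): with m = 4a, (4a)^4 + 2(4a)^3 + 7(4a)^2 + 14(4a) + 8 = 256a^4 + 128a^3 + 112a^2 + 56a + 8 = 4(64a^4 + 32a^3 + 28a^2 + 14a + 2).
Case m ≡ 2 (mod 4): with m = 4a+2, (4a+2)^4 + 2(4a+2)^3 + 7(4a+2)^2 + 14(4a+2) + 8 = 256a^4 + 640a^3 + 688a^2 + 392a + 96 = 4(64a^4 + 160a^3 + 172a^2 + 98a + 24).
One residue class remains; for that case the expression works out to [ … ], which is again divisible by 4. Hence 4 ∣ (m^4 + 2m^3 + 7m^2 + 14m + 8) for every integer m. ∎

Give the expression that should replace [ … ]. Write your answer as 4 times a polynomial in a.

The residues treated are {1, 0, 2}, so the missing case is m ≡ 3 (mod 4); write m = 4a+3.
Then (4a+3)^4 + 2(4a+3)^3 + 7(4a+3)^2 + 14(4a+3) + 8 = 256a^4 + 896a^3 + 1264a^2 + 872a + 248 = 4(64a^4 + 224a^3 + 316a^2 + 218a + 62).

4(64a^4 + 224a^3 + 316a^2 + 218a + 62)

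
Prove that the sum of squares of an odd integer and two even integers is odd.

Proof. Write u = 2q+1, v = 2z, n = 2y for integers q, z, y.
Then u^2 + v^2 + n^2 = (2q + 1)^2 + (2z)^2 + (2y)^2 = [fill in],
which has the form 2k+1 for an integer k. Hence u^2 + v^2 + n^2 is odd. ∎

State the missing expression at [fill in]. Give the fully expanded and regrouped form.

2(2q^2 + 2q + 2y^2 + 2z^2) + 1

Expanding: (2q + 1)^2 + (2z)^2 + (2y)^2 = 4q^2 + 4q + 4y^2 + 4z^2 + 1.
Every term except the constant is even, so this is 2(2q^2 + 2q + 2y^2 + 2z^2) + 1,
and 2q^2 + 2q + 2y^2 + 2z^2 ∈ ℤ gives the required form.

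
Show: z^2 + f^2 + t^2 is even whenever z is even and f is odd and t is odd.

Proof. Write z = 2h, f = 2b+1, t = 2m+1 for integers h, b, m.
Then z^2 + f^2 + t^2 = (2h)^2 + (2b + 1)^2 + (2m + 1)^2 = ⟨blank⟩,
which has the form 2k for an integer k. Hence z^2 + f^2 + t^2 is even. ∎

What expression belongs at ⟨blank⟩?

2(2b^2 + 2b + 2h^2 + 2m^2 + 2m + 1)

(2h)^2 + (2b + 1)^2 + (2m + 1)^2 = 4b^2 + 4b + 4h^2 + 4m^2 + 4m + 2
= 2(2b^2 + 2b + 2h^2 + 2m^2 + 2m + 1).
Since 2b^2 + 2b + 2h^2 + 2m^2 + 2m + 1 is an integer, the sum of squares is of the form 2k for an integer k.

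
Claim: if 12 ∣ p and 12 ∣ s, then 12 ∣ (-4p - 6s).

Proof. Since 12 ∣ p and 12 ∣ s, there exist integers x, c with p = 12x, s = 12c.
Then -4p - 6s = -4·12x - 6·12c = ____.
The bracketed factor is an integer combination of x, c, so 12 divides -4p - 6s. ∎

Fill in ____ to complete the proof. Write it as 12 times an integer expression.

Pull the common 12 out of every term: -4·12x - 6·12c = 12(-6c - 4x).
-6c - 4x is an integer, which exhibits the divisibility.

12(-6c - 4x)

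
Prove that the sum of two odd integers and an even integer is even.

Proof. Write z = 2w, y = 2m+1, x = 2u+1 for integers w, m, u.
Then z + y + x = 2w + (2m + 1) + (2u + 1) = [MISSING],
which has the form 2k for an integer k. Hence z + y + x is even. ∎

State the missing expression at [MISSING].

Expanding: 2w + (2m + 1) + (2u + 1) = 2m + 2u + 2w + 2.
Every term is even; pulling out the factor of 2 gives 2(m + u + w + 1).

2(m + u + w + 1)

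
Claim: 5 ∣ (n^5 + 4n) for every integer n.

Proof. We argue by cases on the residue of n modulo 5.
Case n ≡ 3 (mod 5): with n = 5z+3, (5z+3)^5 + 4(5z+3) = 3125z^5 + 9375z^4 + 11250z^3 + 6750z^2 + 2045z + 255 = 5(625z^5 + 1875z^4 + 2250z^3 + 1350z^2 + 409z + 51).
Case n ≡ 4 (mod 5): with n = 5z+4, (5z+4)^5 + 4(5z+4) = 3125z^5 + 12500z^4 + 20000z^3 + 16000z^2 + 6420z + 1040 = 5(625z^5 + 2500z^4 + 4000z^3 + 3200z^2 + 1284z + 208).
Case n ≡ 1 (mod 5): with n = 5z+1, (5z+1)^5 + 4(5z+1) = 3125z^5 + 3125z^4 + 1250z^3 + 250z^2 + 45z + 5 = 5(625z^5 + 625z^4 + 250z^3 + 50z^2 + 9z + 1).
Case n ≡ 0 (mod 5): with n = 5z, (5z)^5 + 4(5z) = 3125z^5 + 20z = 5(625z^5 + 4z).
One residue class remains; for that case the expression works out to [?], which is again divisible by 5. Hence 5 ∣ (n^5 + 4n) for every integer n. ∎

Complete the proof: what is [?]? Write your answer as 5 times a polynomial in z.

The residues treated are {3, 4, 1, 0}, so the missing case is n ≡ 2 (mod 5); write n = 5z+2.
Then (5z+2)^5 + 4(5z+2) = 3125z^5 + 6250z^4 + 5000z^3 + 2000z^2 + 420z + 40 = 5(625z^5 + 1250z^4 + 1000z^3 + 400z^2 + 84z + 8).

5(625z^5 + 1250z^4 + 1000z^3 + 400z^2 + 84z + 8)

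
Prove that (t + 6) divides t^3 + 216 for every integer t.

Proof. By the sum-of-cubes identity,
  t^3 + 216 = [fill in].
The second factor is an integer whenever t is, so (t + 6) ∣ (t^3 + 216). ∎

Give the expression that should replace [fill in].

Polynomial division of t^3 + 216 by t + 6 leaves remainder 0 and quotient t^2 - 6t + 36.
Hence t^3 + 216 = (t + 6)(t^2 - 6t + 36).

(t + 6)(t^2 - 6t + 36)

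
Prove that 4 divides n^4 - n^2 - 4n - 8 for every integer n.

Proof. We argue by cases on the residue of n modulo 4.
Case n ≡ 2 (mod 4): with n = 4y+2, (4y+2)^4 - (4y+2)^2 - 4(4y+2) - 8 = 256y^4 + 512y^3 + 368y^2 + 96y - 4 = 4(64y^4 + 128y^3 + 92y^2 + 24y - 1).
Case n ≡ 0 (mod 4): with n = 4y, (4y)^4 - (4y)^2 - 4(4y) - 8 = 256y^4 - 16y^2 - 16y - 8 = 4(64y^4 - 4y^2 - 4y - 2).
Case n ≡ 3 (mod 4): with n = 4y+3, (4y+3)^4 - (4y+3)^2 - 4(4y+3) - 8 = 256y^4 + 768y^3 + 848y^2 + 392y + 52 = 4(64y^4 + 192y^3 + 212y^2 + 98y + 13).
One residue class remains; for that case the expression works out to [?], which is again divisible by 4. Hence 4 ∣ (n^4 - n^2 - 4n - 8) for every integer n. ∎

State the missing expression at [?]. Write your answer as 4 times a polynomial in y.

4(64y^4 + 64y^3 + 20y^2 - 2y - 3)

Only n ≡ 1 (mod 4) is unaccounted for. Put n = 4y+1:
(4y+1)^4 - (4y+1)^2 - 4(4y+1) - 8 expands to 256y^4 + 256y^3 + 80y^2 - 8y - 12,
and factoring out 4 leaves 4(64y^4 + 64y^3 + 20y^2 - 2y - 3).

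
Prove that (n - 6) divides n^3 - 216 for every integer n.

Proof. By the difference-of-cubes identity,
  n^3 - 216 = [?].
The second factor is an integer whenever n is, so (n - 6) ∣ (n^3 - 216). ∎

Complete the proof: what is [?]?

(n - 6)(n^2 + 6n + 36)

a^3 - b^3 = (a - b)(a^2 + ab + b^2). With a = n, b = 6:
n^3 - 216 = (n - 6)(n^2 + 6n + 36).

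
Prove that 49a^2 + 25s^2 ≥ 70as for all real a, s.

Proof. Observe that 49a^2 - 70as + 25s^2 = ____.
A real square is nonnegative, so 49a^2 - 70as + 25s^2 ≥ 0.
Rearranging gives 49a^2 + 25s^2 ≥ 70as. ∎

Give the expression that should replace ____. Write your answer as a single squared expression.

(7a - 5s)^2

The leading and trailing coefficients are 7^2 and 5^2, and 70 = 2·7·5, so the trinomial is (7a - 5s)^2.
Hence 49a^2 - 70as + 25s^2 ≥ 0.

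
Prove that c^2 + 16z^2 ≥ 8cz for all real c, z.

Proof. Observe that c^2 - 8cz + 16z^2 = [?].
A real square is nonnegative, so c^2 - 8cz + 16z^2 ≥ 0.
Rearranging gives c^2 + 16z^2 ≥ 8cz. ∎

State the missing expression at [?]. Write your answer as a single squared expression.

The leading and trailing coefficients are 1^2 and 4^2, and 8 = 2·1·4, so the trinomial is (c - 4z)^2.
Hence c^2 - 8cz + 16z^2 ≥ 0.

(c - 4z)^2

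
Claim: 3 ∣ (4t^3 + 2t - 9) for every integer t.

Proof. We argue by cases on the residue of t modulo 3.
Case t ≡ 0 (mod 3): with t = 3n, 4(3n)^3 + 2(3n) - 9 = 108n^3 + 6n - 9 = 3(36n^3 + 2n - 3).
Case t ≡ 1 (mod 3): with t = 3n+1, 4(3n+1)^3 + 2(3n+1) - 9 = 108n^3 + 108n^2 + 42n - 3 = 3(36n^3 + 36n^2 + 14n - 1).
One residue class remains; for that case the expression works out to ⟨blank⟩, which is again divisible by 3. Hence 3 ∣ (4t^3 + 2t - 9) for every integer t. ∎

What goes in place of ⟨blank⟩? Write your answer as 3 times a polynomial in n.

3(36n^3 + 72n^2 + 50n + 9)

The residues treated are {0, 1}, so the missing case is t ≡ 2 (mod 3); write t = 3n+2.
Then 4(3n+2)^3 + 2(3n+2) - 9 = 108n^3 + 216n^2 + 150n + 27 = 3(36n^3 + 72n^2 + 50n + 9).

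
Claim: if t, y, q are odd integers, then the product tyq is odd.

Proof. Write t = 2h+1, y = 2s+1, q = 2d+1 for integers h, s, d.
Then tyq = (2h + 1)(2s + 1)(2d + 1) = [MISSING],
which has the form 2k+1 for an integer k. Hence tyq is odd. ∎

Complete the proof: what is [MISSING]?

2(4dhs + 2dh + 2ds + d + 2hs + h + s) + 1

Expanding: (2h + 1)(2s + 1)(2d + 1) = 8dhs + 4dh + 4ds + 2d + 4hs + 2h + 2s + 1.
Every term except the constant is even, so this is 2(4dhs + 2dh + 2ds + d + 2hs + h + s) + 1,
and 4dhs + 2dh + 2ds + d + 2hs + h + s ∈ ℤ gives the required form.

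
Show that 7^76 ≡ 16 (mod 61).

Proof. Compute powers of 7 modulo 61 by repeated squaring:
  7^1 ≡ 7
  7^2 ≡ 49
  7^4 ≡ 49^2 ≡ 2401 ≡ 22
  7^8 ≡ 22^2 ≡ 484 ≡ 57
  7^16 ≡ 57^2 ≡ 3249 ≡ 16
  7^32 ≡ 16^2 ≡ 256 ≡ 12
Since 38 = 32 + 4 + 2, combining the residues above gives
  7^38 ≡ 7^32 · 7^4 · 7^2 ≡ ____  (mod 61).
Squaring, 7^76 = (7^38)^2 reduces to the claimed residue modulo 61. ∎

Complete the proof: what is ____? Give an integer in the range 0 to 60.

7^32 · 7^4 · 7^2 ≡ 12 · 22 · 49 = 12936.
12936 mod 61 = 4, so 7^38 ≡ 4 (mod 61).

4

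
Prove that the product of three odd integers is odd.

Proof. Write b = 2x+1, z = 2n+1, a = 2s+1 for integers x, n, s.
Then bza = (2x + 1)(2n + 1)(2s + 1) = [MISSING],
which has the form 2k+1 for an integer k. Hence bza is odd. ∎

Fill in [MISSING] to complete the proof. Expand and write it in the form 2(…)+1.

2(4nsx + 2ns + 2nx + n + 2sx + s + x) + 1

(2x + 1)(2n + 1)(2s + 1) = 8nsx + 4ns + 4nx + 2n + 4sx + 2s + 2x + 1
= 2(4nsx + 2ns + 2nx + n + 2sx + s + x) + 1.
Since 4nsx + 2ns + 2nx + n + 2sx + s + x is an integer, the product is of the form 2k+1 for an integer k.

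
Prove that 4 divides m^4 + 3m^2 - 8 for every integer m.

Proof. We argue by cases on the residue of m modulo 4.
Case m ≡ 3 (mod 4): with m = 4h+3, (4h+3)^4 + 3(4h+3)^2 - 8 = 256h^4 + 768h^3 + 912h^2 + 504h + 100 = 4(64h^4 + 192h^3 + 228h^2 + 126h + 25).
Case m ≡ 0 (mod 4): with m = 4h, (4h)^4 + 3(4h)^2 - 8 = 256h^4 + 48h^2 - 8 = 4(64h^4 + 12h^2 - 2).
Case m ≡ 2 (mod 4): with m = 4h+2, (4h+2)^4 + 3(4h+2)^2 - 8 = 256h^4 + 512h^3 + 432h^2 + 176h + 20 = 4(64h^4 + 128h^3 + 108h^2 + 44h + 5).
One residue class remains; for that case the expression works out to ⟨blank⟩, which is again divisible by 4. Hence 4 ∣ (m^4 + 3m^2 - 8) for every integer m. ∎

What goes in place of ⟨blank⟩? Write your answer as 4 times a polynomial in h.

4(64h^4 + 64h^3 + 36h^2 + 10h - 1)

Only m ≡ 1 (mod 4) is unaccounted for. Put m = 4h+1:
(4h+1)^4 + 3(4h+1)^2 - 8 expands to 256h^4 + 256h^3 + 144h^2 + 40h - 4,
and factoring out 4 leaves 4(64h^4 + 64h^3 + 36h^2 + 10h - 1).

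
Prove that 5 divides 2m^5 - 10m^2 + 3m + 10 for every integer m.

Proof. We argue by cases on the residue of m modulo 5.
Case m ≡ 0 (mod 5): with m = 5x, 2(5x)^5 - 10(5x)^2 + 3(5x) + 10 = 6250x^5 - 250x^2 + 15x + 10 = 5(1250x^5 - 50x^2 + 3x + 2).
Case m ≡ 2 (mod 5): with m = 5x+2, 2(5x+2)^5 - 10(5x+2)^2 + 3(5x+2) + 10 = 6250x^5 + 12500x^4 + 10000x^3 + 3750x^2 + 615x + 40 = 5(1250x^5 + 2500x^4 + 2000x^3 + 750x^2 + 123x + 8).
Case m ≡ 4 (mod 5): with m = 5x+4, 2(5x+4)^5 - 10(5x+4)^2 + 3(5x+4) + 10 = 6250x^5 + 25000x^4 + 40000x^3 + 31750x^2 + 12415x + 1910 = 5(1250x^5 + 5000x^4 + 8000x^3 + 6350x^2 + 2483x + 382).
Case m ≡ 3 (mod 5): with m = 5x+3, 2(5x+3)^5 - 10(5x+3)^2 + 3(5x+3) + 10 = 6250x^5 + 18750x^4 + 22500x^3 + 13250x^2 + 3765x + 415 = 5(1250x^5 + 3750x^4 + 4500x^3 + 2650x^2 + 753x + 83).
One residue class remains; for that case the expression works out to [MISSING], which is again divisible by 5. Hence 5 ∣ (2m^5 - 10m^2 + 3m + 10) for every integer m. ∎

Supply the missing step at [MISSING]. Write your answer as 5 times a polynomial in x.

The residues treated are {0, 2, 4, 3}, so the missing case is m ≡ 1 (mod 5); write m = 5x+1.
Then 2(5x+1)^5 - 10(5x+1)^2 + 3(5x+1) + 10 = 6250x^5 + 6250x^4 + 2500x^3 + 250x^2 - 35x + 5 = 5(1250x^5 + 1250x^4 + 500x^3 + 50x^2 - 7x + 1).

5(1250x^5 + 1250x^4 + 500x^3 + 50x^2 - 7x + 1)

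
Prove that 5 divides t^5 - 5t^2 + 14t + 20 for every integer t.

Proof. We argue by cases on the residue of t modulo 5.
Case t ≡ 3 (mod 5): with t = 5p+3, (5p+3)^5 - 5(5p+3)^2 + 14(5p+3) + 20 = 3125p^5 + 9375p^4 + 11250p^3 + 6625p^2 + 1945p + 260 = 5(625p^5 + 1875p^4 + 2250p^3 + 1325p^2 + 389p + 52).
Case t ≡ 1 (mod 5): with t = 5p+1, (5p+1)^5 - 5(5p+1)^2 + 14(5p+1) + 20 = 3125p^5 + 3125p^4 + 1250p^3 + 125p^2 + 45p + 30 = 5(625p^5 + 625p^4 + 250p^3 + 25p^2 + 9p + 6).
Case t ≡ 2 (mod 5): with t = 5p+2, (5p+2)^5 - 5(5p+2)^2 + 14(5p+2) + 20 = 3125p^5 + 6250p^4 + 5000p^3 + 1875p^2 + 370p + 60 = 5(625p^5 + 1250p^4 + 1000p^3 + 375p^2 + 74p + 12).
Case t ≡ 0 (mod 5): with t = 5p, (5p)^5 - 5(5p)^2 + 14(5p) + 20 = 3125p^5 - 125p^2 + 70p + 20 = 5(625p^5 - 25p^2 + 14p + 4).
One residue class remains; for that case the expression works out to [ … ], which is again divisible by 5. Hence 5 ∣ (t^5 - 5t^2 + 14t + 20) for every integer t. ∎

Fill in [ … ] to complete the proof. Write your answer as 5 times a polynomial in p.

5(625p^5 + 2500p^4 + 4000p^3 + 3175p^2 + 1254p + 204)

Only t ≡ 4 (mod 5) is unaccounted for. Put t = 5p+4:
(5p+4)^5 - 5(5p+4)^2 + 14(5p+4) + 20 expands to 3125p^5 + 12500p^4 + 20000p^3 + 15875p^2 + 6270p + 1020,
and factoring out 5 leaves 5(625p^5 + 2500p^4 + 4000p^3 + 3175p^2 + 1254p + 204).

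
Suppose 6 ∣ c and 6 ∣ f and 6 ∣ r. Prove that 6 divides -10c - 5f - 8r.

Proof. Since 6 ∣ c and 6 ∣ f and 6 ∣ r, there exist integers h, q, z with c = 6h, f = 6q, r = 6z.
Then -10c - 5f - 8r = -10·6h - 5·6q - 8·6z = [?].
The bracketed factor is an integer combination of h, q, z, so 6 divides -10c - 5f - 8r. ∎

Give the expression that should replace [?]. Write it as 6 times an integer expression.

Pull the common 6 out of every term: -10·6h - 5·6q - 8·6z = 6(-10h - 5q - 8z).
-10h - 5q - 8z is an integer, which exhibits the divisibility.

6(-10h - 5q - 8z)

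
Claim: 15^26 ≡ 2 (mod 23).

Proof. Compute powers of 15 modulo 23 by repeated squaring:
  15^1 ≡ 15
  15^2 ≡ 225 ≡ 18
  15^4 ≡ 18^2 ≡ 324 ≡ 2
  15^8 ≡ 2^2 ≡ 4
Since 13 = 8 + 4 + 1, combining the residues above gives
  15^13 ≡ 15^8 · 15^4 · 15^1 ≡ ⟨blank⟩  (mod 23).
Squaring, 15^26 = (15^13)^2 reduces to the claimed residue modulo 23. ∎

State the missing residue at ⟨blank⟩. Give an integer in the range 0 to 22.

5

15^8 · 15^4 · 15^1 ≡ 4 · 2 · 15 = 120.
120 mod 23 = 5, so 15^13 ≡ 5 (mod 23).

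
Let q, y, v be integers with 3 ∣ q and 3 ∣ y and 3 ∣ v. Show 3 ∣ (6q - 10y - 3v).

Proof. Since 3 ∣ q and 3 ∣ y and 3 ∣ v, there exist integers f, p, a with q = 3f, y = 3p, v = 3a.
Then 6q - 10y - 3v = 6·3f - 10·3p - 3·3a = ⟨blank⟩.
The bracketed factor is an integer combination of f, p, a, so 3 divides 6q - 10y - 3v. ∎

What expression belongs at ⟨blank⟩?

3(-3a + 6f - 10p)

Each term has a factor of 3: 6·3f - 10·3p - 3·3a = 3·(-3a + 6f - 10p).
Since -3a + 6f - 10p is an integer, 3 ∣ (6q - 10y - 3v).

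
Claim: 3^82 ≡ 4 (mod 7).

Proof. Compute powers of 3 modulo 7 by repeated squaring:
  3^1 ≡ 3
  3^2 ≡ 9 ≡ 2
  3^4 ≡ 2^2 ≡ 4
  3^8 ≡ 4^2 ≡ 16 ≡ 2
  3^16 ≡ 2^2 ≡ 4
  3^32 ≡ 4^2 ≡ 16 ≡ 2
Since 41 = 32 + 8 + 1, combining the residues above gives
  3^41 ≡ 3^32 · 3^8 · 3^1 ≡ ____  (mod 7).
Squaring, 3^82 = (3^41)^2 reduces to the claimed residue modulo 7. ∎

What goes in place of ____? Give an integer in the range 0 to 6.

5

3^32 · 3^8 · 3^1 ≡ 2 · 2 · 3 = 12.
12 mod 7 = 5, so 3^41 ≡ 5 (mod 7).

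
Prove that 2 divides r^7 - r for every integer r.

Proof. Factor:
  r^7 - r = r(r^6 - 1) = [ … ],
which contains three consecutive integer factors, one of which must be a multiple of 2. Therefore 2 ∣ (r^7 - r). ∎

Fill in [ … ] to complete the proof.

r^6 - 1 = (r^2 - 1)(r^4 + r^2 + 1), and r^2 - 1 = (r-1)(r+1).
So r(r^6 - 1) = (r - 1)r(r + 1)(r^4 + r^2 + 1).

(r - 1)r(r + 1)(r^4 + r^2 + 1)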